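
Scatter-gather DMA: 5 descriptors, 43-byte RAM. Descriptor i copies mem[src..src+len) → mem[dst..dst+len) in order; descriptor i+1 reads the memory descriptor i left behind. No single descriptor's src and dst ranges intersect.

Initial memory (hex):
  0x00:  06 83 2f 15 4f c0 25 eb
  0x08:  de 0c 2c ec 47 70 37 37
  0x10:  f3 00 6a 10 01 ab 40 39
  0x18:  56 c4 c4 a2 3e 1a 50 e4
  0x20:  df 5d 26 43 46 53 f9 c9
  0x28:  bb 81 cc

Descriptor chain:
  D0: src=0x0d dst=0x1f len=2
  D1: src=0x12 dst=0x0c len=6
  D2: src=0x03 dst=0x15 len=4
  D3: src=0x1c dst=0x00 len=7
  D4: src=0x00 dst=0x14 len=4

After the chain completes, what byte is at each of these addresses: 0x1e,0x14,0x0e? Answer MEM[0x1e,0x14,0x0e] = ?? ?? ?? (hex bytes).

[0] 0x0d->0x1f len=2 : 70 37
[1] 0x12->0x0c len=6 : 6a 10 01 ab 40 39
[2] 0x03->0x15 len=4 : 15 4f c0 25
[3] 0x1c->0x00 len=7 : 3e 1a 50 70 37 5d 26
[4] 0x00->0x14 len=4 : 3e 1a 50 70
query mem[0x1e]=0x50, mem[0x14]=0x3e, mem[0x0e]=0x01

MEM[0x1e,0x14,0x0e] = 50 3e 01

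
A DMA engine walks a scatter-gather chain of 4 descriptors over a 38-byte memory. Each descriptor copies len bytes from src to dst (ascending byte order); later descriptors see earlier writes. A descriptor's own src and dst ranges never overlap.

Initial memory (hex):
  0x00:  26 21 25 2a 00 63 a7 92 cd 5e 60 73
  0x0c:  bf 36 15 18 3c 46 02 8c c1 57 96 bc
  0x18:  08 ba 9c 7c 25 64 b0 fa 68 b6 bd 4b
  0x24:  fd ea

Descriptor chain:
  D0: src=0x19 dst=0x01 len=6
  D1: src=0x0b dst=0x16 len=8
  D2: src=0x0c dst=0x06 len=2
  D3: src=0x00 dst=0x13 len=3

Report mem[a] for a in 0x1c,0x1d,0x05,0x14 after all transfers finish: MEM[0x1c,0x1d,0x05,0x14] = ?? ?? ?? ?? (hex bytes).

#0 dst[0x01+6] := {0xba,0x9c,0x7c,0x25,0x64,0xb0}
#1 dst[0x16+8] := {0x73,0xbf,0x36,0x15,0x18,0x3c,0x46,0x02}
#2 dst[0x06+2] := {0xbf,0x36}
#3 dst[0x13+3] := {0x26,0xba,0x9c}
query mem[0x1c]=0x46, mem[0x1d]=0x02, mem[0x05]=0x64, mem[0x14]=0xba

MEM[0x1c,0x1d,0x05,0x14] = 46 02 64 ba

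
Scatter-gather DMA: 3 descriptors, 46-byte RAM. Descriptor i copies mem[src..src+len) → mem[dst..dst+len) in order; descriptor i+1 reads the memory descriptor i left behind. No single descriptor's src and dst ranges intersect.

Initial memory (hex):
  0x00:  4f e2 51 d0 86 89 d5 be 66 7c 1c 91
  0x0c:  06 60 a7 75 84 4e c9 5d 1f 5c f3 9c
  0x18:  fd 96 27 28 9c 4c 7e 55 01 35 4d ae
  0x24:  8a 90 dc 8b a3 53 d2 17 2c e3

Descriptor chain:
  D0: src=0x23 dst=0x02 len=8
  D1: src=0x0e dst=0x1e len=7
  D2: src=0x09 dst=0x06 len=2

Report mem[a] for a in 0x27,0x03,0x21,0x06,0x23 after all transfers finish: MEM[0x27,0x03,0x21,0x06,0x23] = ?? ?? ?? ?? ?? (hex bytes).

  after D0: wrote 8B at 0x02 = ae8a90dc8ba353d2
  after D1: wrote 7B at 0x1e = a775844ec95d1f
  after D2: wrote 2B at 0x06 = d21c
query mem[0x27]=0x8b, mem[0x03]=0x8a, mem[0x21]=0x4e, mem[0x06]=0xd2, mem[0x23]=0x5d

MEM[0x27,0x03,0x21,0x06,0x23] = 8b 8a 4e d2 5d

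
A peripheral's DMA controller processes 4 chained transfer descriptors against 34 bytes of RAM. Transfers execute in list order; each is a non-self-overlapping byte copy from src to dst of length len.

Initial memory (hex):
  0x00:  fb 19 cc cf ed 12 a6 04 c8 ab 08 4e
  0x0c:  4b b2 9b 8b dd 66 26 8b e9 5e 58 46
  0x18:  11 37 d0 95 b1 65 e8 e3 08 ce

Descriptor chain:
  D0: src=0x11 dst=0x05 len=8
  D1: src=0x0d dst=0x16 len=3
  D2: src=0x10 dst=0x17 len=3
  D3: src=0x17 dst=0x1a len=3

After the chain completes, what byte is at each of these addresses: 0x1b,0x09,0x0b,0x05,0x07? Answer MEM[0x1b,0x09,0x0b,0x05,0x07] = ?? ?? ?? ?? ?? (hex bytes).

MEM[0x1b,0x09,0x0b,0x05,0x07] = 66 5e 46 66 8b

[0] 0x11->0x05 len=8 : 66 26 8b e9 5e 58 46 11
[1] 0x0d->0x16 len=3 : b2 9b 8b
[2] 0x10->0x17 len=3 : dd 66 26
[3] 0x17->0x1a len=3 : dd 66 26
query mem[0x1b]=0x66, mem[0x09]=0x5e, mem[0x0b]=0x46, mem[0x05]=0x66, mem[0x07]=0x8b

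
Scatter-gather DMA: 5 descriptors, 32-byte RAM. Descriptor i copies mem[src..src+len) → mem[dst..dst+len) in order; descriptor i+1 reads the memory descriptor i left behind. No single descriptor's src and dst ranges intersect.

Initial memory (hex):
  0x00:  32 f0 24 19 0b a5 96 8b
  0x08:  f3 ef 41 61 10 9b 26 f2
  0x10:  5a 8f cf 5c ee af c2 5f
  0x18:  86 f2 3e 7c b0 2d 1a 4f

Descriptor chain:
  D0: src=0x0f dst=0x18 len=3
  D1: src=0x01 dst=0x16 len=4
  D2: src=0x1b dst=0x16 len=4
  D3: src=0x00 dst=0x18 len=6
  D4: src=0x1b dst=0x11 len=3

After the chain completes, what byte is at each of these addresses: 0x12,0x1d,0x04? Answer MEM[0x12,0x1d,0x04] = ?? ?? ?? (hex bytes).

MEM[0x12,0x1d,0x04] = 0b a5 0b

#0 dst[0x18+3] := {0xf2,0x5a,0x8f}
#1 dst[0x16+4] := {0xf0,0x24,0x19,0x0b}
#2 dst[0x16+4] := {0x7c,0xb0,0x2d,0x1a}
#3 dst[0x18+6] := {0x32,0xf0,0x24,0x19,0x0b,0xa5}
#4 dst[0x11+3] := {0x19,0x0b,0xa5}
query mem[0x12]=0x0b, mem[0x1d]=0xa5, mem[0x04]=0x0b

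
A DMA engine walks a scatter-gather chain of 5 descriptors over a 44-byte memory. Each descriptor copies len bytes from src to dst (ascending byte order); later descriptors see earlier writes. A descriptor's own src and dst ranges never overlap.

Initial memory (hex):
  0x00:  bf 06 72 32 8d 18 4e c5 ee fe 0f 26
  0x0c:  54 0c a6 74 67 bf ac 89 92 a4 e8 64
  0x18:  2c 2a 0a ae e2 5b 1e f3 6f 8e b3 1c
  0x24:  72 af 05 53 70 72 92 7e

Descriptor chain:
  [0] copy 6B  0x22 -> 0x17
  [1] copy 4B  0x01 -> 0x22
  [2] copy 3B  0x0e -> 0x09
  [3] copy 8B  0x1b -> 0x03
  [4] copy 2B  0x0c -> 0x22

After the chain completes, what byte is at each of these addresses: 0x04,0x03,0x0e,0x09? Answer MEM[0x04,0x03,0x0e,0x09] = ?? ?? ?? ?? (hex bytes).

#0 dst[0x17+6] := {0xb3,0x1c,0x72,0xaf,0x05,0x53}
#1 dst[0x22+4] := {0x06,0x72,0x32,0x8d}
#2 dst[0x09+3] := {0xa6,0x74,0x67}
#3 dst[0x03+8] := {0x05,0x53,0x5b,0x1e,0xf3,0x6f,0x8e,0x06}
#4 dst[0x22+2] := {0x54,0x0c}
query mem[0x04]=0x53, mem[0x03]=0x05, mem[0x0e]=0xa6, mem[0x09]=0x8e

MEM[0x04,0x03,0x0e,0x09] = 53 05 a6 8e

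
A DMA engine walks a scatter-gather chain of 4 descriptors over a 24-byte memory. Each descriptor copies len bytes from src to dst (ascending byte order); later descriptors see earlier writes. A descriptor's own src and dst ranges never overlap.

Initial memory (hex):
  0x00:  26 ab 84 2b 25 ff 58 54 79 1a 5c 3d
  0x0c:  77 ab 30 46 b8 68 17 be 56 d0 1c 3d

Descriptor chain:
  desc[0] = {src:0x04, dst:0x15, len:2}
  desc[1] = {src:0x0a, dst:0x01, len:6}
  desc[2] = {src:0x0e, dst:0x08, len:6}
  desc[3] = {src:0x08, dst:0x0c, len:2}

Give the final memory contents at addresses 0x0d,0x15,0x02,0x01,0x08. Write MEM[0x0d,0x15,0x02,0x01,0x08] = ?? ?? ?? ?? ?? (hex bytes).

#0 dst[0x15+2] := {0x25,0xff}
#1 dst[0x01+6] := {0x5c,0x3d,0x77,0xab,0x30,0x46}
#2 dst[0x08+6] := {0x30,0x46,0xb8,0x68,0x17,0xbe}
#3 dst[0x0c+2] := {0x30,0x46}
query mem[0x0d]=0x46, mem[0x15]=0x25, mem[0x02]=0x3d, mem[0x01]=0x5c, mem[0x08]=0x30

MEM[0x0d,0x15,0x02,0x01,0x08] = 46 25 3d 5c 30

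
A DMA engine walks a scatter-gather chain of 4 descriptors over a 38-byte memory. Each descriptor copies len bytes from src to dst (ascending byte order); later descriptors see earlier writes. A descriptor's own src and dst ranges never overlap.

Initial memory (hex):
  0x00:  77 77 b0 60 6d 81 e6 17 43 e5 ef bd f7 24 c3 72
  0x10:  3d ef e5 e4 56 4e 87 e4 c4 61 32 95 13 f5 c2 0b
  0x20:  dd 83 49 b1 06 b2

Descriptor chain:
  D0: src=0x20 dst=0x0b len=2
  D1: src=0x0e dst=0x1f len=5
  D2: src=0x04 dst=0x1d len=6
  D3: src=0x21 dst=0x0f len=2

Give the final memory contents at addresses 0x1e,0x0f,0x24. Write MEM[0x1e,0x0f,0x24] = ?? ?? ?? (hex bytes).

MEM[0x1e,0x0f,0x24] = 81 43 06

[0] 0x20->0x0b len=2 : dd 83
[1] 0x0e->0x1f len=5 : c3 72 3d ef e5
[2] 0x04->0x1d len=6 : 6d 81 e6 17 43 e5
[3] 0x21->0x0f len=2 : 43 e5
query mem[0x1e]=0x81, mem[0x0f]=0x43, mem[0x24]=0x06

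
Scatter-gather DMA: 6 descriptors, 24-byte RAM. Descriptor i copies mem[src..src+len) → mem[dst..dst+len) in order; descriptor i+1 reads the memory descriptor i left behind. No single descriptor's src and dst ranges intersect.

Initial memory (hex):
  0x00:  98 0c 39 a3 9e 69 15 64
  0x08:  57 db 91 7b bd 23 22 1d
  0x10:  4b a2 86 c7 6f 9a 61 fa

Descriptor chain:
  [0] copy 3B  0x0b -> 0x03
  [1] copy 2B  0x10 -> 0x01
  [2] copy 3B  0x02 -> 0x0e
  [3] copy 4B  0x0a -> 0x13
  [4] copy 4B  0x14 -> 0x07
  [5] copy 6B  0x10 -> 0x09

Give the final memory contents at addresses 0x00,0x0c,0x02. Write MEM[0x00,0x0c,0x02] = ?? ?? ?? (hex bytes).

D0: mem[0x03..0x05] <- [7b bd 23]
D1: mem[0x01..0x02] <- [4b a2]
D2: mem[0x0e..0x10] <- [a2 7b bd]
D3: mem[0x13..0x16] <- [91 7b bd 23]
D4: mem[0x07..0x0a] <- [7b bd 23 fa]
D5: mem[0x09..0x0e] <- [bd a2 86 91 7b bd]
query mem[0x00]=0x98, mem[0x0c]=0x91, mem[0x02]=0xa2

MEM[0x00,0x0c,0x02] = 98 91 a2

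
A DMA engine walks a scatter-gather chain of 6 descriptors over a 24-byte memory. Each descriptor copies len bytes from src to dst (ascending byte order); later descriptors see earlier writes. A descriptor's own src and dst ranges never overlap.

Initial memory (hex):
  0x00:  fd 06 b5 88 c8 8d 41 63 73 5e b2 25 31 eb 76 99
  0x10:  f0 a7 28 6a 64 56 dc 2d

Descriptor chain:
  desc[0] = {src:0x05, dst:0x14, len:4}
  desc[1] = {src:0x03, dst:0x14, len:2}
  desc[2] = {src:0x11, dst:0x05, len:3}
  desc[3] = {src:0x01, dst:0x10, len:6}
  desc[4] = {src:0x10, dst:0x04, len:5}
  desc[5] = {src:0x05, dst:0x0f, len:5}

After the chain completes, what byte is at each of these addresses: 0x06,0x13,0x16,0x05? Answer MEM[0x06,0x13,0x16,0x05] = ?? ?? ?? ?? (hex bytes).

MEM[0x06,0x13,0x16,0x05] = 88 5e 63 b5

[0] 0x05->0x14 len=4 : 8d 41 63 73
[1] 0x03->0x14 len=2 : 88 c8
[2] 0x11->0x05 len=3 : a7 28 6a
[3] 0x01->0x10 len=6 : 06 b5 88 c8 a7 28
[4] 0x10->0x04 len=5 : 06 b5 88 c8 a7
[5] 0x05->0x0f len=5 : b5 88 c8 a7 5e
query mem[0x06]=0x88, mem[0x13]=0x5e, mem[0x16]=0x63, mem[0x05]=0xb5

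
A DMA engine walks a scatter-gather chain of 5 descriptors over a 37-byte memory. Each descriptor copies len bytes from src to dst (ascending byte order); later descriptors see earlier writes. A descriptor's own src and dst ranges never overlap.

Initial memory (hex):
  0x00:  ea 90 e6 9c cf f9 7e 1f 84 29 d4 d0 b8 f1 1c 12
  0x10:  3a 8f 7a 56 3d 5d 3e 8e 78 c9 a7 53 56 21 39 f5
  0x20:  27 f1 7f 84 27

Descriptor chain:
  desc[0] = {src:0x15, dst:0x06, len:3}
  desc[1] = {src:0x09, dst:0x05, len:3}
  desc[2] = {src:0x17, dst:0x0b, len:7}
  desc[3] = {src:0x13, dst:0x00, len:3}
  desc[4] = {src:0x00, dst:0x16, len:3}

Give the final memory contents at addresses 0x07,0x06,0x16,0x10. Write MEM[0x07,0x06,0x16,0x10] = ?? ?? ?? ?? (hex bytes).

#0 dst[0x06+3] := {0x5d,0x3e,0x8e}
#1 dst[0x05+3] := {0x29,0xd4,0xd0}
#2 dst[0x0b+7] := {0x8e,0x78,0xc9,0xa7,0x53,0x56,0x21}
#3 dst[0x00+3] := {0x56,0x3d,0x5d}
#4 dst[0x16+3] := {0x56,0x3d,0x5d}
query mem[0x07]=0xd0, mem[0x06]=0xd4, mem[0x16]=0x56, mem[0x10]=0x56

MEM[0x07,0x06,0x16,0x10] = d0 d4 56 56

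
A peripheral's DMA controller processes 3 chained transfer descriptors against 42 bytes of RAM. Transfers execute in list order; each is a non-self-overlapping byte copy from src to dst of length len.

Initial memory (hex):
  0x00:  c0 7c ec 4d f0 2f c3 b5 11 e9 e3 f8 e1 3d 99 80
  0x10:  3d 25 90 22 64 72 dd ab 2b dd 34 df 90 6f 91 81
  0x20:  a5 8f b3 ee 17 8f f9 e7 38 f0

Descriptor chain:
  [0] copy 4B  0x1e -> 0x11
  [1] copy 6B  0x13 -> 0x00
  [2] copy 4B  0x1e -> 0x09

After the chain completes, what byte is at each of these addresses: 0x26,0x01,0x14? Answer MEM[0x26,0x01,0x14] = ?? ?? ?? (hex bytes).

MEM[0x26,0x01,0x14] = f9 8f 8f

#0 dst[0x11+4] := {0x91,0x81,0xa5,0x8f}
#1 dst[0x00+6] := {0xa5,0x8f,0x72,0xdd,0xab,0x2b}
#2 dst[0x09+4] := {0x91,0x81,0xa5,0x8f}
query mem[0x26]=0xf9, mem[0x01]=0x8f, mem[0x14]=0x8f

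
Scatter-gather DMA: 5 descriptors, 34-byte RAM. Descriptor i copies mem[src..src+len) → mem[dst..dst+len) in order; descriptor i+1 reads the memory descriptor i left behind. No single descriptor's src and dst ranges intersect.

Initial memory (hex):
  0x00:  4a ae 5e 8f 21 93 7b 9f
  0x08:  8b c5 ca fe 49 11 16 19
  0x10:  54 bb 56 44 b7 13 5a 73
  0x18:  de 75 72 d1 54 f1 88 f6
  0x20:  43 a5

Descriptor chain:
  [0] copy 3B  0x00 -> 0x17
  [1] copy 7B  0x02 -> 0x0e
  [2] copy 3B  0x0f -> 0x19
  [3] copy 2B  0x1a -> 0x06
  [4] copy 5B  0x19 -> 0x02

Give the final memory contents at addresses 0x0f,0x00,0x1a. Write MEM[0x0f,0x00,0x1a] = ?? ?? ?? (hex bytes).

MEM[0x0f,0x00,0x1a] = 8f 4a 21

#0 dst[0x17+3] := {0x4a,0xae,0x5e}
#1 dst[0x0e+7] := {0x5e,0x8f,0x21,0x93,0x7b,0x9f,0x8b}
#2 dst[0x19+3] := {0x8f,0x21,0x93}
#3 dst[0x06+2] := {0x21,0x93}
#4 dst[0x02+5] := {0x8f,0x21,0x93,0x54,0xf1}
query mem[0x0f]=0x8f, mem[0x00]=0x4a, mem[0x1a]=0x21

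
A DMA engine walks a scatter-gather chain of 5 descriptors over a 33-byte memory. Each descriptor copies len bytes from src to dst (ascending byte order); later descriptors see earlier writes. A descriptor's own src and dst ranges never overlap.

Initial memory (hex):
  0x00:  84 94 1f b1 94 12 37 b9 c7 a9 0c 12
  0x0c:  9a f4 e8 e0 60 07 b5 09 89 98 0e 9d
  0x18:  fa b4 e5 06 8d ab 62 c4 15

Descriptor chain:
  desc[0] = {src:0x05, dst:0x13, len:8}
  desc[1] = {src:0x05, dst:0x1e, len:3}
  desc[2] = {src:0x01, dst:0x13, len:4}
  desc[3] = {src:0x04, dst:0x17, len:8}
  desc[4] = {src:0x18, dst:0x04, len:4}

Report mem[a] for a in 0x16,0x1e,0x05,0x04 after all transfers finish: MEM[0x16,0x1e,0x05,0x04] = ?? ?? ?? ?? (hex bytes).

MEM[0x16,0x1e,0x05,0x04] = 94 12 37 12

#0 dst[0x13+8] := {0x12,0x37,0xb9,0xc7,0xa9,0x0c,0x12,0x9a}
#1 dst[0x1e+3] := {0x12,0x37,0xb9}
#2 dst[0x13+4] := {0x94,0x1f,0xb1,0x94}
#3 dst[0x17+8] := {0x94,0x12,0x37,0xb9,0xc7,0xa9,0x0c,0x12}
#4 dst[0x04+4] := {0x12,0x37,0xb9,0xc7}
query mem[0x16]=0x94, mem[0x1e]=0x12, mem[0x05]=0x37, mem[0x04]=0x12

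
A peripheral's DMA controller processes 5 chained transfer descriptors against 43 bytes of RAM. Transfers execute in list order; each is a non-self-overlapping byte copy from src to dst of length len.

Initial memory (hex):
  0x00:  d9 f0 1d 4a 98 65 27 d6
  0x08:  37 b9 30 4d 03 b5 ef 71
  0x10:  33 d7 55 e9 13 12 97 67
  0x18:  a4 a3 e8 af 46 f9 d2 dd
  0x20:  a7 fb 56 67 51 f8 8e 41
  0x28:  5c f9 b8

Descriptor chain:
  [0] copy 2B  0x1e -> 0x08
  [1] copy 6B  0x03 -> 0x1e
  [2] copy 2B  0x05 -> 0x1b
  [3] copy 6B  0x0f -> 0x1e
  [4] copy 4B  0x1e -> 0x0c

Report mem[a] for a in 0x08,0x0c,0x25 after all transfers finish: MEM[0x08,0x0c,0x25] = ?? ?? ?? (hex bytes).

MEM[0x08,0x0c,0x25] = d2 71 f8

#0 dst[0x08+2] := {0xd2,0xdd}
#1 dst[0x1e+6] := {0x4a,0x98,0x65,0x27,0xd6,0xd2}
#2 dst[0x1b+2] := {0x65,0x27}
#3 dst[0x1e+6] := {0x71,0x33,0xd7,0x55,0xe9,0x13}
#4 dst[0x0c+4] := {0x71,0x33,0xd7,0x55}
query mem[0x08]=0xd2, mem[0x0c]=0x71, mem[0x25]=0xf8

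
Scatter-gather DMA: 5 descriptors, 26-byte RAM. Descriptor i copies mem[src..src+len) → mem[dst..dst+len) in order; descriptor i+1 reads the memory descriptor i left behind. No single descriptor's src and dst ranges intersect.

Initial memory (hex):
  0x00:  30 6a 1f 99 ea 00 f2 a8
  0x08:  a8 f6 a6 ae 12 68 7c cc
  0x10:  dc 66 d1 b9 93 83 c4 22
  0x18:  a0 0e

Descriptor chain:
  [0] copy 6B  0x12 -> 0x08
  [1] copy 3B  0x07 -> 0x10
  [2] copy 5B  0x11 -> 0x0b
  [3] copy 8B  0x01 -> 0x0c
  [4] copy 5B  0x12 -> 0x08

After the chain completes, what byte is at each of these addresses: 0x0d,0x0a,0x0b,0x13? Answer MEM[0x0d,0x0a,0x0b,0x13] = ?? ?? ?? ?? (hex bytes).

#0 dst[0x08+6] := {0xd1,0xb9,0x93,0x83,0xc4,0x22}
#1 dst[0x10+3] := {0xa8,0xd1,0xb9}
#2 dst[0x0b+5] := {0xd1,0xb9,0xb9,0x93,0x83}
#3 dst[0x0c+8] := {0x6a,0x1f,0x99,0xea,0x00,0xf2,0xa8,0xd1}
#4 dst[0x08+5] := {0xa8,0xd1,0x93,0x83,0xc4}
query mem[0x0d]=0x1f, mem[0x0a]=0x93, mem[0x0b]=0x83, mem[0x13]=0xd1

MEM[0x0d,0x0a,0x0b,0x13] = 1f 93 83 d1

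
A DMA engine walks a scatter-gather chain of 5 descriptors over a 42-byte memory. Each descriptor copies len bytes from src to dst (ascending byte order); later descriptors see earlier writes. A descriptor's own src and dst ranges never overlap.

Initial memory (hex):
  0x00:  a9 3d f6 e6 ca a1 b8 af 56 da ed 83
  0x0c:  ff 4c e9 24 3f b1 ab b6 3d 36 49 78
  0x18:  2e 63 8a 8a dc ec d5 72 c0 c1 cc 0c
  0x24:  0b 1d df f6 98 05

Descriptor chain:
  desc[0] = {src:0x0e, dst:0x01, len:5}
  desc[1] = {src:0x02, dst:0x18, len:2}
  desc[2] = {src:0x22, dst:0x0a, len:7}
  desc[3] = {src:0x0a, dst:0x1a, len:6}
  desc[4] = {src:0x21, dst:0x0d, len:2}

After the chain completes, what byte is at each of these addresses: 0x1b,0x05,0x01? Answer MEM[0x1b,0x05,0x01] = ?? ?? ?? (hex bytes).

  after D0: wrote 5B at 0x01 = e9243fb1ab
  after D1: wrote 2B at 0x18 = 243f
  after D2: wrote 7B at 0x0a = cc0c0b1ddff698
  after D3: wrote 6B at 0x1a = cc0c0b1ddff6
  after D4: wrote 2B at 0x0d = c1cc
query mem[0x1b]=0x0c, mem[0x05]=0xab, mem[0x01]=0xe9

MEM[0x1b,0x05,0x01] = 0c ab e9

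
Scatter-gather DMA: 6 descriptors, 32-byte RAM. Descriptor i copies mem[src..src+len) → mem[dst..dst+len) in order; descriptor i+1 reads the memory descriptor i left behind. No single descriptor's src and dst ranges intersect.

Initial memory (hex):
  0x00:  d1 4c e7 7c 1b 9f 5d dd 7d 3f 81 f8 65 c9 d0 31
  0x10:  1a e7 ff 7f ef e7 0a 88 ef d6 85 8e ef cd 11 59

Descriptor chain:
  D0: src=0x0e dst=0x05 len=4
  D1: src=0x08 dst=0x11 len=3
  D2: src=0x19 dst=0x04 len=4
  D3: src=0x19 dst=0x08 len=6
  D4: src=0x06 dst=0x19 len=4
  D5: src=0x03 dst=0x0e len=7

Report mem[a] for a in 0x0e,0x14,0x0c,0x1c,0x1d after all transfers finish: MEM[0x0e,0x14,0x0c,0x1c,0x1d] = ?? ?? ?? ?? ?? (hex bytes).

[0] 0x0e->0x05 len=4 : d0 31 1a e7
[1] 0x08->0x11 len=3 : e7 3f 81
[2] 0x19->0x04 len=4 : d6 85 8e ef
[3] 0x19->0x08 len=6 : d6 85 8e ef cd 11
[4] 0x06->0x19 len=4 : 8e ef d6 85
[5] 0x03->0x0e len=7 : 7c d6 85 8e ef d6 85
query mem[0x0e]=0x7c, mem[0x14]=0x85, mem[0x0c]=0xcd, mem[0x1c]=0x85, mem[0x1d]=0xcd

MEM[0x0e,0x14,0x0c,0x1c,0x1d] = 7c 85 cd 85 cd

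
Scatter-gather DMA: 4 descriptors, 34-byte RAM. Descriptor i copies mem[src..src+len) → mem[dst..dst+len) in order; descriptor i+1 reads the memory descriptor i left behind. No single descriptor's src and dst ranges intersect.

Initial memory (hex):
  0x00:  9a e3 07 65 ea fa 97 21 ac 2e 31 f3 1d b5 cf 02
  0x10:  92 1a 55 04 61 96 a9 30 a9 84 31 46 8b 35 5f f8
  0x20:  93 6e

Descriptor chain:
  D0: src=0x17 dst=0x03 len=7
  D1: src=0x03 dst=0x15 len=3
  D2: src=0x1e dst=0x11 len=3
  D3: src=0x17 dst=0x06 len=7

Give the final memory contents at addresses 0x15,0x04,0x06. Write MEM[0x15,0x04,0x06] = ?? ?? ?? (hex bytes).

MEM[0x15,0x04,0x06] = 30 a9 84

[0] 0x17->0x03 len=7 : 30 a9 84 31 46 8b 35
[1] 0x03->0x15 len=3 : 30 a9 84
[2] 0x1e->0x11 len=3 : 5f f8 93
[3] 0x17->0x06 len=7 : 84 a9 84 31 46 8b 35
query mem[0x15]=0x30, mem[0x04]=0xa9, mem[0x06]=0x84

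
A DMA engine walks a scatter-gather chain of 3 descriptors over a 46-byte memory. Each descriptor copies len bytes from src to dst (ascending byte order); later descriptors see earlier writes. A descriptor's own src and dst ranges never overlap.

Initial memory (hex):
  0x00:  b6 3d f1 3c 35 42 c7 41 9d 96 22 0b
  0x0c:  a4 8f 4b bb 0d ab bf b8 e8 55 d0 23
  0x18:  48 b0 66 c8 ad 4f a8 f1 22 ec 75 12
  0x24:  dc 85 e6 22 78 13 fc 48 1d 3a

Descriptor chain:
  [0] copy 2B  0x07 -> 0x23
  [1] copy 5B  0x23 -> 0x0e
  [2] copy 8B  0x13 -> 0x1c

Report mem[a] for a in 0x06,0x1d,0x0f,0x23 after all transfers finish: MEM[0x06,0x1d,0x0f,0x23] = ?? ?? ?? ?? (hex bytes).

MEM[0x06,0x1d,0x0f,0x23] = c7 e8 9d 66

#0 dst[0x23+2] := {0x41,0x9d}
#1 dst[0x0e+5] := {0x41,0x9d,0x85,0xe6,0x22}
#2 dst[0x1c+8] := {0xb8,0xe8,0x55,0xd0,0x23,0x48,0xb0,0x66}
query mem[0x06]=0xc7, mem[0x1d]=0xe8, mem[0x0f]=0x9d, mem[0x23]=0x66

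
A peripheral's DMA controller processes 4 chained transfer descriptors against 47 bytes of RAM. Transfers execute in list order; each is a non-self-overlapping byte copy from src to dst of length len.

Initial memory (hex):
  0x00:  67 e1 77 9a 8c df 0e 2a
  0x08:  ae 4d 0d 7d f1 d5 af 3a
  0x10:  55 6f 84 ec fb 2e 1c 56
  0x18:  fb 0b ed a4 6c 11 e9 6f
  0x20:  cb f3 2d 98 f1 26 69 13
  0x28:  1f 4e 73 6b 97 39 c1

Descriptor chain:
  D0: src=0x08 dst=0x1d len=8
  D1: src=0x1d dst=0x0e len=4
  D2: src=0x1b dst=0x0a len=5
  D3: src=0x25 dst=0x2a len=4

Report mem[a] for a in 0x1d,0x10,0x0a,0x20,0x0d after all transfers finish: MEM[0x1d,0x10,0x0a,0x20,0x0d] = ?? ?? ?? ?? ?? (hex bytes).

[0] 0x08->0x1d len=8 : ae 4d 0d 7d f1 d5 af 3a
[1] 0x1d->0x0e len=4 : ae 4d 0d 7d
[2] 0x1b->0x0a len=5 : a4 6c ae 4d 0d
[3] 0x25->0x2a len=4 : 26 69 13 1f
query mem[0x1d]=0xae, mem[0x10]=0x0d, mem[0x0a]=0xa4, mem[0x20]=0x7d, mem[0x0d]=0x4d

MEM[0x1d,0x10,0x0a,0x20,0x0d] = ae 0d a4 7d 4d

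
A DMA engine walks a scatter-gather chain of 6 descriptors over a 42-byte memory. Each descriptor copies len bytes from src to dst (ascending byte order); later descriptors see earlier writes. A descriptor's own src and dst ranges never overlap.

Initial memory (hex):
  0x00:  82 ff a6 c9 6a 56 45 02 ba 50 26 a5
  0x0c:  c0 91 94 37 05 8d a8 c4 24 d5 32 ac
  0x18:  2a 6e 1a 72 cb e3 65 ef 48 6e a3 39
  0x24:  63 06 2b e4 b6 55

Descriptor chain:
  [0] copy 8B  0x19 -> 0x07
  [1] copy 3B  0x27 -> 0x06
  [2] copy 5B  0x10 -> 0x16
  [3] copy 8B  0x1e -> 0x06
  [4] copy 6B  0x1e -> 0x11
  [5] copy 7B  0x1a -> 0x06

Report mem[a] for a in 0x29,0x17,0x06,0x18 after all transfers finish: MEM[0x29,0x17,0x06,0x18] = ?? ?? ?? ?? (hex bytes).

MEM[0x29,0x17,0x06,0x18] = 55 8d 24 a8

D0: mem[0x07..0x0e] <- [6e 1a 72 cb e3 65 ef 48]
D1: mem[0x06..0x08] <- [e4 b6 55]
D2: mem[0x16..0x1a] <- [05 8d a8 c4 24]
D3: mem[0x06..0x0d] <- [65 ef 48 6e a3 39 63 06]
D4: mem[0x11..0x16] <- [65 ef 48 6e a3 39]
D5: mem[0x06..0x0c] <- [24 72 cb e3 65 ef 48]
query mem[0x29]=0x55, mem[0x17]=0x8d, mem[0x06]=0x24, mem[0x18]=0xa8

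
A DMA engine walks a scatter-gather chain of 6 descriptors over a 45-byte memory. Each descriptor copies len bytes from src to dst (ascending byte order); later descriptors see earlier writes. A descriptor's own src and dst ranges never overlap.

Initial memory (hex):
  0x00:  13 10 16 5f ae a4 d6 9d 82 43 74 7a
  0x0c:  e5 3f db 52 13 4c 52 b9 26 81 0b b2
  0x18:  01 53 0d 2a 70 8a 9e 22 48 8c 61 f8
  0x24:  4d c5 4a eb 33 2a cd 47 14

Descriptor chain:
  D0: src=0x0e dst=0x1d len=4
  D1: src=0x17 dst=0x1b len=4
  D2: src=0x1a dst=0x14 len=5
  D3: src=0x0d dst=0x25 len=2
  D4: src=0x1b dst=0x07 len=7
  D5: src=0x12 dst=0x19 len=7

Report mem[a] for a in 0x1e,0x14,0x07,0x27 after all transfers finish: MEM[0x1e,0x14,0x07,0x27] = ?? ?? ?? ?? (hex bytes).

D0: mem[0x1d..0x20] <- [db 52 13 4c]
D1: mem[0x1b..0x1e] <- [b2 01 53 0d]
D2: mem[0x14..0x18] <- [0d b2 01 53 0d]
D3: mem[0x25..0x26] <- [3f db]
D4: mem[0x07..0x0d] <- [b2 01 53 0d 13 4c 8c]
D5: mem[0x19..0x1f] <- [52 b9 0d b2 01 53 0d]
query mem[0x1e]=0x53, mem[0x14]=0x0d, mem[0x07]=0xb2, mem[0x27]=0xeb

MEM[0x1e,0x14,0x07,0x27] = 53 0d b2 eb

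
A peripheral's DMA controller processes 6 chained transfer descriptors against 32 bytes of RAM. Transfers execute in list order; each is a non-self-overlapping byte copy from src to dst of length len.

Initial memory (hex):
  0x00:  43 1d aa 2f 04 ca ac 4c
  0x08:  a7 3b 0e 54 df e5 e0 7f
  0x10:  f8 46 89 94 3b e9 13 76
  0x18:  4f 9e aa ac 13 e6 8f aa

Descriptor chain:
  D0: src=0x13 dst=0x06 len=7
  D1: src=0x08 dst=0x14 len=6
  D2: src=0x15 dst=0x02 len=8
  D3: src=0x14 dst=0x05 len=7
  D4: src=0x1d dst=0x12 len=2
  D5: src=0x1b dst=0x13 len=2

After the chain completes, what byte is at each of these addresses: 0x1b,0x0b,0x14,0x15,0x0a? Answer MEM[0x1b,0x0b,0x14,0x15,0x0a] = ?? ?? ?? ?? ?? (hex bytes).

[0] 0x13->0x06 len=7 : 94 3b e9 13 76 4f 9e
[1] 0x08->0x14 len=6 : e9 13 76 4f 9e e5
[2] 0x15->0x02 len=8 : 13 76 4f 9e e5 aa ac 13
[3] 0x14->0x05 len=7 : e9 13 76 4f 9e e5 aa
[4] 0x1d->0x12 len=2 : e6 8f
[5] 0x1b->0x13 len=2 : ac 13
query mem[0x1b]=0xac, mem[0x0b]=0xaa, mem[0x14]=0x13, mem[0x15]=0x13, mem[0x0a]=0xe5

MEM[0x1b,0x0b,0x14,0x15,0x0a] = ac aa 13 13 e5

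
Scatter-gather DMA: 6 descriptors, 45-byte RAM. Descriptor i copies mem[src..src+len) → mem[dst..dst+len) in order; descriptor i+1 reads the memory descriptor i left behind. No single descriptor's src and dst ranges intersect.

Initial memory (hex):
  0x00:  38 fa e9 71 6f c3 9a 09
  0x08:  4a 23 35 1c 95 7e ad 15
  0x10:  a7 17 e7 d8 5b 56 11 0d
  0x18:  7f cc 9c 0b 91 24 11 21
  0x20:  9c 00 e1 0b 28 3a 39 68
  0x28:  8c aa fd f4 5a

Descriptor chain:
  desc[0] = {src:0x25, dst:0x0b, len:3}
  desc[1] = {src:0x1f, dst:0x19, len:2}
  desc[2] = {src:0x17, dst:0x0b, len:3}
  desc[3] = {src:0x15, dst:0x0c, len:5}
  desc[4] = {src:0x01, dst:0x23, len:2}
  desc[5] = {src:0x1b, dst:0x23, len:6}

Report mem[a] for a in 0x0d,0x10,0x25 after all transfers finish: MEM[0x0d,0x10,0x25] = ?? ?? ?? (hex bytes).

MEM[0x0d,0x10,0x25] = 11 21 24

[0] 0x25->0x0b len=3 : 3a 39 68
[1] 0x1f->0x19 len=2 : 21 9c
[2] 0x17->0x0b len=3 : 0d 7f 21
[3] 0x15->0x0c len=5 : 56 11 0d 7f 21
[4] 0x01->0x23 len=2 : fa e9
[5] 0x1b->0x23 len=6 : 0b 91 24 11 21 9c
query mem[0x0d]=0x11, mem[0x10]=0x21, mem[0x25]=0x24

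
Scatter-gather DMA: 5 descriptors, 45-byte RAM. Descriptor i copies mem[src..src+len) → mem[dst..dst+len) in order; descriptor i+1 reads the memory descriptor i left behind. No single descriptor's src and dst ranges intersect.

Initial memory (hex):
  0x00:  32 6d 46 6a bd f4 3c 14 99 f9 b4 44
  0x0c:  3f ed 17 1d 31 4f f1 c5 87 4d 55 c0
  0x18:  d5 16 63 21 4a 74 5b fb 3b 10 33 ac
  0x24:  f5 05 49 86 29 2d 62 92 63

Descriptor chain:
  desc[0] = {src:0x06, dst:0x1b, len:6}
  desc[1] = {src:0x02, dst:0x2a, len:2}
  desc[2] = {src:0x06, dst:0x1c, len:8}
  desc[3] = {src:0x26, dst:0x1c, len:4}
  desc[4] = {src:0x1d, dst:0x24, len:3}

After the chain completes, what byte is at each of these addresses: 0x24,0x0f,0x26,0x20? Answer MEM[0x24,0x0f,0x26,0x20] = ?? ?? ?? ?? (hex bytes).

[0] 0x06->0x1b len=6 : 3c 14 99 f9 b4 44
[1] 0x02->0x2a len=2 : 46 6a
[2] 0x06->0x1c len=8 : 3c 14 99 f9 b4 44 3f ed
[3] 0x26->0x1c len=4 : 49 86 29 2d
[4] 0x1d->0x24 len=3 : 86 29 2d
query mem[0x24]=0x86, mem[0x0f]=0x1d, mem[0x26]=0x2d, mem[0x20]=0xb4

MEM[0x24,0x0f,0x26,0x20] = 86 1d 2d b4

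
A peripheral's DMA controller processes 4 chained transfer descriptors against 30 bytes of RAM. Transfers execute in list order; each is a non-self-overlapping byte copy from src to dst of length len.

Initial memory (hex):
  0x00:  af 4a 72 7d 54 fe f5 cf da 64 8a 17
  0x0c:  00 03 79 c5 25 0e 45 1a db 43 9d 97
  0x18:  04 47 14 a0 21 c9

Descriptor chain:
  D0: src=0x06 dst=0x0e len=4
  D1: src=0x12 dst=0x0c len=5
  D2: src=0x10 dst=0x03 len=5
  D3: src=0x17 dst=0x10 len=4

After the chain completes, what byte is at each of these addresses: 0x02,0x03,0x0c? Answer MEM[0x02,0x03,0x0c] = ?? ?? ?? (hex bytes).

MEM[0x02,0x03,0x0c] = 72 9d 45

#0 dst[0x0e+4] := {0xf5,0xcf,0xda,0x64}
#1 dst[0x0c+5] := {0x45,0x1a,0xdb,0x43,0x9d}
#2 dst[0x03+5] := {0x9d,0x64,0x45,0x1a,0xdb}
#3 dst[0x10+4] := {0x97,0x04,0x47,0x14}
query mem[0x02]=0x72, mem[0x03]=0x9d, mem[0x0c]=0x45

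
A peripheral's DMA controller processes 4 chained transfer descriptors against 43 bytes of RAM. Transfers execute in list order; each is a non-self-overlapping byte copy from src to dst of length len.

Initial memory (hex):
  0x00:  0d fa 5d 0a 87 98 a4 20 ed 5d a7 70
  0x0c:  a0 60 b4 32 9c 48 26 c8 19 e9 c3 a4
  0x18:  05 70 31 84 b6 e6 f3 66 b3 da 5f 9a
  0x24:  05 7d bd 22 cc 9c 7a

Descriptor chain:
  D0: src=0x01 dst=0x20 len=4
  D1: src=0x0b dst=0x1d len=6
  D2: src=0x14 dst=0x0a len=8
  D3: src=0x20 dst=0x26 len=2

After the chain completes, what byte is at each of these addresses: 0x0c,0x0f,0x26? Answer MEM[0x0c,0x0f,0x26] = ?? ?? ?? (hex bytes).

MEM[0x0c,0x0f,0x26] = c3 70 b4

D0: mem[0x20..0x23] <- [fa 5d 0a 87]
D1: mem[0x1d..0x22] <- [70 a0 60 b4 32 9c]
D2: mem[0x0a..0x11] <- [19 e9 c3 a4 05 70 31 84]
D3: mem[0x26..0x27] <- [b4 32]
query mem[0x0c]=0xc3, mem[0x0f]=0x70, mem[0x26]=0xb4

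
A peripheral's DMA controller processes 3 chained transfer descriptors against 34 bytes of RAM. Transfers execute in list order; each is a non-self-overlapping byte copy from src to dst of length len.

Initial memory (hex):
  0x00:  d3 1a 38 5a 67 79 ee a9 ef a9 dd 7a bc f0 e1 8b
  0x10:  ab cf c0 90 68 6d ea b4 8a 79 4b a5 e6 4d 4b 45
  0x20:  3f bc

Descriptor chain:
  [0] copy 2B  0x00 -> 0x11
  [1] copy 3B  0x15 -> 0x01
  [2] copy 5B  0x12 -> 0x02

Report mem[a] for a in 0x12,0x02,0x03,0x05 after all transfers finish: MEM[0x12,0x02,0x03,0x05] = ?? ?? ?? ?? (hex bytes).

MEM[0x12,0x02,0x03,0x05] = 1a 1a 90 6d

D0: mem[0x11..0x12] <- [d3 1a]
D1: mem[0x01..0x03] <- [6d ea b4]
D2: mem[0x02..0x06] <- [1a 90 68 6d ea]
query mem[0x12]=0x1a, mem[0x02]=0x1a, mem[0x03]=0x90, mem[0x05]=0x6d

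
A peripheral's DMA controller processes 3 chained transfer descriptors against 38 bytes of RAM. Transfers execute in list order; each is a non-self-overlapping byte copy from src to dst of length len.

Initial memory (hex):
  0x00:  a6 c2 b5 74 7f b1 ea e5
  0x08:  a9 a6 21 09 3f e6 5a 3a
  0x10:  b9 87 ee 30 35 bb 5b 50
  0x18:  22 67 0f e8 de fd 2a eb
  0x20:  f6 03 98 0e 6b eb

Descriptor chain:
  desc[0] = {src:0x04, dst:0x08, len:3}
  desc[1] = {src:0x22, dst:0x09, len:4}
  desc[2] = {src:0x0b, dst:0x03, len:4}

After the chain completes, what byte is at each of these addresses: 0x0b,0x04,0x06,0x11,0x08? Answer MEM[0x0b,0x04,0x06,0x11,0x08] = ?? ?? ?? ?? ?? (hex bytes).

#0 dst[0x08+3] := {0x7f,0xb1,0xea}
#1 dst[0x09+4] := {0x98,0x0e,0x6b,0xeb}
#2 dst[0x03+4] := {0x6b,0xeb,0xe6,0x5a}
query mem[0x0b]=0x6b, mem[0x04]=0xeb, mem[0x06]=0x5a, mem[0x11]=0x87, mem[0x08]=0x7f

MEM[0x0b,0x04,0x06,0x11,0x08] = 6b eb 5a 87 7f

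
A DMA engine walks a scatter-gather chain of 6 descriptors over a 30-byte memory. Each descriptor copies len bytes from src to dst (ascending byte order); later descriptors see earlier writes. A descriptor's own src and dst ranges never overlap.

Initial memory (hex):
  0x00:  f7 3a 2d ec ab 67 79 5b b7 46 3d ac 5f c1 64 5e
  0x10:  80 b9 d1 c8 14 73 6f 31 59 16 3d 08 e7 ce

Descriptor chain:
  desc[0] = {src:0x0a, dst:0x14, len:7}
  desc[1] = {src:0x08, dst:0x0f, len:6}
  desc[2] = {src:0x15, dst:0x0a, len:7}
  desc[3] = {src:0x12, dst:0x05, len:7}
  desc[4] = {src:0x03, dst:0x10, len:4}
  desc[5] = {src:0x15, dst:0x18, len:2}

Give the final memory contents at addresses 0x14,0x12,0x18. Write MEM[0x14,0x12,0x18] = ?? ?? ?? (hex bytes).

D0: mem[0x14..0x1a] <- [3d ac 5f c1 64 5e 80]
D1: mem[0x0f..0x14] <- [b7 46 3d ac 5f c1]
D2: mem[0x0a..0x10] <- [ac 5f c1 64 5e 80 08]
D3: mem[0x05..0x0b] <- [ac 5f c1 ac 5f c1 64]
D4: mem[0x10..0x13] <- [ec ab ac 5f]
D5: mem[0x18..0x19] <- [ac 5f]
query mem[0x14]=0xc1, mem[0x12]=0xac, mem[0x18]=0xac

MEM[0x14,0x12,0x18] = c1 ac ac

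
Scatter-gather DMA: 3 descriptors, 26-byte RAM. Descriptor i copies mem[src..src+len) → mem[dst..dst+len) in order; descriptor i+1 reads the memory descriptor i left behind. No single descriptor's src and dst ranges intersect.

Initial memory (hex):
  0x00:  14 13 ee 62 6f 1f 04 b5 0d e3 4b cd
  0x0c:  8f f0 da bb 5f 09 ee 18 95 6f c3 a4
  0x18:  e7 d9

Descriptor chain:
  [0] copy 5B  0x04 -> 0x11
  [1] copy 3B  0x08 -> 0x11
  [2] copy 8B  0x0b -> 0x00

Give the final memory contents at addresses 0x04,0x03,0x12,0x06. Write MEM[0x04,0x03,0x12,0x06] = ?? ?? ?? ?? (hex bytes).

  after D0: wrote 5B at 0x11 = 6f1f04b50d
  after D1: wrote 3B at 0x11 = 0de34b
  after D2: wrote 8B at 0x00 = cd8ff0dabb5f0de3
query mem[0x04]=0xbb, mem[0x03]=0xda, mem[0x12]=0xe3, mem[0x06]=0x0d

MEM[0x04,0x03,0x12,0x06] = bb da e3 0d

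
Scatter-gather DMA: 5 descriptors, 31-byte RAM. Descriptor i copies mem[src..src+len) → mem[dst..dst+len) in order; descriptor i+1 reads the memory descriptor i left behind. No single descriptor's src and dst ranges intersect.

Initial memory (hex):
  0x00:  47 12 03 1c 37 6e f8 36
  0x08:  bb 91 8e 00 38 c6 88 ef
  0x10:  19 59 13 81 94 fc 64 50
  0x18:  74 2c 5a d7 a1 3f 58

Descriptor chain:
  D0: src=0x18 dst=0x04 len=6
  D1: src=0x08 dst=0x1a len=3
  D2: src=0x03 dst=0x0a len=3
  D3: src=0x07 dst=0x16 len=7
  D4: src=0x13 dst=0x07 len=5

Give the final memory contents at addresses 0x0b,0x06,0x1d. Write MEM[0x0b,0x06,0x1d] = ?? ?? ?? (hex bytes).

MEM[0x0b,0x06,0x1d] = a1 5a 3f

#0 dst[0x04+6] := {0x74,0x2c,0x5a,0xd7,0xa1,0x3f}
#1 dst[0x1a+3] := {0xa1,0x3f,0x8e}
#2 dst[0x0a+3] := {0x1c,0x74,0x2c}
#3 dst[0x16+7] := {0xd7,0xa1,0x3f,0x1c,0x74,0x2c,0xc6}
#4 dst[0x07+5] := {0x81,0x94,0xfc,0xd7,0xa1}
query mem[0x0b]=0xa1, mem[0x06]=0x5a, mem[0x1d]=0x3f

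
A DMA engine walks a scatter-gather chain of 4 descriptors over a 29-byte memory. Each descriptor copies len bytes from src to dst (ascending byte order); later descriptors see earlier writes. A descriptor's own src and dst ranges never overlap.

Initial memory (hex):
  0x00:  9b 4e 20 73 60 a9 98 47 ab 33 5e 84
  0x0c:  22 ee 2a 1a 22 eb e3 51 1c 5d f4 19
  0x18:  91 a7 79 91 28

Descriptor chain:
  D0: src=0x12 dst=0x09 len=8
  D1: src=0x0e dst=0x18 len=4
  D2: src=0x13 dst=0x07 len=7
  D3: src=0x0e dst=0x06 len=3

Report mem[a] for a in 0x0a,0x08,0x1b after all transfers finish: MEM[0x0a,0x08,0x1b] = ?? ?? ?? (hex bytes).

MEM[0x0a,0x08,0x1b] = f4 a7 eb

[0] 0x12->0x09 len=8 : e3 51 1c 5d f4 19 91 a7
[1] 0x0e->0x18 len=4 : 19 91 a7 eb
[2] 0x13->0x07 len=7 : 51 1c 5d f4 19 19 91
[3] 0x0e->0x06 len=3 : 19 91 a7
query mem[0x0a]=0xf4, mem[0x08]=0xa7, mem[0x1b]=0xeb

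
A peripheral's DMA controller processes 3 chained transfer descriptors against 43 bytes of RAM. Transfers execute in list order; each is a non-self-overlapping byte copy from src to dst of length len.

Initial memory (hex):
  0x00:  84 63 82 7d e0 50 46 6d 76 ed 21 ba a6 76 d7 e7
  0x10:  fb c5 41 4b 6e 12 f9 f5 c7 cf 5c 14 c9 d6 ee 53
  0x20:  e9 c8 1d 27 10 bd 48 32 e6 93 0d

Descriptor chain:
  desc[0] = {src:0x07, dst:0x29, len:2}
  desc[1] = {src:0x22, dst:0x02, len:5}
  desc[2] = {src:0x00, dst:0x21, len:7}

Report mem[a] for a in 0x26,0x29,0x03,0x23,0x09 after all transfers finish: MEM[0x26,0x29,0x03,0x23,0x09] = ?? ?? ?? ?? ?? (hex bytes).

MEM[0x26,0x29,0x03,0x23,0x09] = bd 6d 27 1d ed

[0] 0x07->0x29 len=2 : 6d 76
[1] 0x22->0x02 len=5 : 1d 27 10 bd 48
[2] 0x00->0x21 len=7 : 84 63 1d 27 10 bd 48
query mem[0x26]=0xbd, mem[0x29]=0x6d, mem[0x03]=0x27, mem[0x23]=0x1d, mem[0x09]=0xed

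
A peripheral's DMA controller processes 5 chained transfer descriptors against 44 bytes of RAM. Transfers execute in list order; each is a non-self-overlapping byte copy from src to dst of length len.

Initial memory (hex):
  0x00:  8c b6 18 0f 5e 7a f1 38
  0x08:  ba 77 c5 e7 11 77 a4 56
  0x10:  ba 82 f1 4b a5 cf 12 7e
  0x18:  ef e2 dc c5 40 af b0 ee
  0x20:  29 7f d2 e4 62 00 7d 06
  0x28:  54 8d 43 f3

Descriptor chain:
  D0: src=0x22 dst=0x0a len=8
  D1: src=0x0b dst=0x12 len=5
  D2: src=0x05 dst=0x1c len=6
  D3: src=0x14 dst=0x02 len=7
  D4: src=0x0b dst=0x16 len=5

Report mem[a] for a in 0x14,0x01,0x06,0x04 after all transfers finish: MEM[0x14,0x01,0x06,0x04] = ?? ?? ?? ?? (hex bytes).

#0 dst[0x0a+8] := {0xd2,0xe4,0x62,0x00,0x7d,0x06,0x54,0x8d}
#1 dst[0x12+5] := {0xe4,0x62,0x00,0x7d,0x06}
#2 dst[0x1c+6] := {0x7a,0xf1,0x38,0xba,0x77,0xd2}
#3 dst[0x02+7] := {0x00,0x7d,0x06,0x7e,0xef,0xe2,0xdc}
#4 dst[0x16+5] := {0xe4,0x62,0x00,0x7d,0x06}
query mem[0x14]=0x00, mem[0x01]=0xb6, mem[0x06]=0xef, mem[0x04]=0x06

MEM[0x14,0x01,0x06,0x04] = 00 b6 ef 06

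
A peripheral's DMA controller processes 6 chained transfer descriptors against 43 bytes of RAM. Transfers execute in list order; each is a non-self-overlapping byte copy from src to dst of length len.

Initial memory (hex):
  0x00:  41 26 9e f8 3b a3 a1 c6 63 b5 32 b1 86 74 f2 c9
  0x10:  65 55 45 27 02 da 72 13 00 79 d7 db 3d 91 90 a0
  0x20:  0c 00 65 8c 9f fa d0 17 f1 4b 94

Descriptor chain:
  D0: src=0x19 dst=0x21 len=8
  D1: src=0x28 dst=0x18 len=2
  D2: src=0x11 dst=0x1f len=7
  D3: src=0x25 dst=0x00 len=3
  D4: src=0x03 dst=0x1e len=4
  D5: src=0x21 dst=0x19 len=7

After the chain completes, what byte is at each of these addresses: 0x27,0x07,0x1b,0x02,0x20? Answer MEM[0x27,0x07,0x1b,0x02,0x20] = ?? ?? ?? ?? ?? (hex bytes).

[0] 0x19->0x21 len=8 : 79 d7 db 3d 91 90 a0 0c
[1] 0x28->0x18 len=2 : 0c 4b
[2] 0x11->0x1f len=7 : 55 45 27 02 da 72 13
[3] 0x25->0x00 len=3 : 13 90 a0
[4] 0x03->0x1e len=4 : f8 3b a3 a1
[5] 0x21->0x19 len=7 : a1 02 da 72 13 90 a0
query mem[0x27]=0xa0, mem[0x07]=0xc6, mem[0x1b]=0xda, mem[0x02]=0xa0, mem[0x20]=0xa3

MEM[0x27,0x07,0x1b,0x02,0x20] = a0 c6 da a0 a3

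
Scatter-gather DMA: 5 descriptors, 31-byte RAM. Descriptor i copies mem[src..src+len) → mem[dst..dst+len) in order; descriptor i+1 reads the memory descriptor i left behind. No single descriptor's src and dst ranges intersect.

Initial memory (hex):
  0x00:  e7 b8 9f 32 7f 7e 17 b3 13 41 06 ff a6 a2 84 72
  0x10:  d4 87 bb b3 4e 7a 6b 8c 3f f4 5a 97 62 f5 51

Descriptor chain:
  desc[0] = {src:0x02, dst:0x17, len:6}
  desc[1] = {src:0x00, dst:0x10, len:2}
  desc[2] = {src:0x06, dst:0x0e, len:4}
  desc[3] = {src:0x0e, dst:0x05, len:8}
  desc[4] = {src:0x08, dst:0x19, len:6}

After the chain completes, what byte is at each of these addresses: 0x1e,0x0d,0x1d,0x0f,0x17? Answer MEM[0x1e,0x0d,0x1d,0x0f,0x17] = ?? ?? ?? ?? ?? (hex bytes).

D0: mem[0x17..0x1c] <- [9f 32 7f 7e 17 b3]
D1: mem[0x10..0x11] <- [e7 b8]
D2: mem[0x0e..0x11] <- [17 b3 13 41]
D3: mem[0x05..0x0c] <- [17 b3 13 41 bb b3 4e 7a]
D4: mem[0x19..0x1e] <- [41 bb b3 4e 7a a2]
query mem[0x1e]=0xa2, mem[0x0d]=0xa2, mem[0x1d]=0x7a, mem[0x0f]=0xb3, mem[0x17]=0x9f

MEM[0x1e,0x0d,0x1d,0x0f,0x17] = a2 a2 7a b3 9f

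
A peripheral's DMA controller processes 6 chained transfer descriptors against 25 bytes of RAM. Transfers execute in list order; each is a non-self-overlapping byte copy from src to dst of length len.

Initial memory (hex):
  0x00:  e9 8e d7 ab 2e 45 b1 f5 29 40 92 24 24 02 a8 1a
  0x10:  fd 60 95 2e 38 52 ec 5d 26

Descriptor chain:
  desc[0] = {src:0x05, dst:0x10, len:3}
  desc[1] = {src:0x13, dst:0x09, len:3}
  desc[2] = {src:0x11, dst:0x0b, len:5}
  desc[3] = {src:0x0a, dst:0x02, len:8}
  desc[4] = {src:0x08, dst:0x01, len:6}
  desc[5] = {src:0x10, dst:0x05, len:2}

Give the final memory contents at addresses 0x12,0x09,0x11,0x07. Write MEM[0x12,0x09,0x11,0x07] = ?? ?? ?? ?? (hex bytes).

#0 dst[0x10+3] := {0x45,0xb1,0xf5}
#1 dst[0x09+3] := {0x2e,0x38,0x52}
#2 dst[0x0b+5] := {0xb1,0xf5,0x2e,0x38,0x52}
#3 dst[0x02+8] := {0x38,0xb1,0xf5,0x2e,0x38,0x52,0x45,0xb1}
#4 dst[0x01+6] := {0x45,0xb1,0x38,0xb1,0xf5,0x2e}
#5 dst[0x05+2] := {0x45,0xb1}
query mem[0x12]=0xf5, mem[0x09]=0xb1, mem[0x11]=0xb1, mem[0x07]=0x52

MEM[0x12,0x09,0x11,0x07] = f5 b1 b1 52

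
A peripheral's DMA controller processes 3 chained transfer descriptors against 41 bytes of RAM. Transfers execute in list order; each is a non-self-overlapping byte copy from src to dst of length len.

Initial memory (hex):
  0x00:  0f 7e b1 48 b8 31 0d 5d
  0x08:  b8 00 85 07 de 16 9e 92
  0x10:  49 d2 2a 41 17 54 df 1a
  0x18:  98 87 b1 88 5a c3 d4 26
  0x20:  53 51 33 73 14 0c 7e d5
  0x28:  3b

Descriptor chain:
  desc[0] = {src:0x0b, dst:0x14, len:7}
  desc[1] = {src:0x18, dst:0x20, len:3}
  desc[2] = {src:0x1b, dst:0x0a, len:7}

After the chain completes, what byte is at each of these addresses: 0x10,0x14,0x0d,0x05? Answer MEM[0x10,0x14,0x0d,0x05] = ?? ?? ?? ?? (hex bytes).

MEM[0x10,0x14,0x0d,0x05] = 49 07 d4 31

D0: mem[0x14..0x1a] <- [07 de 16 9e 92 49 d2]
D1: mem[0x20..0x22] <- [92 49 d2]
D2: mem[0x0a..0x10] <- [88 5a c3 d4 26 92 49]
query mem[0x10]=0x49, mem[0x14]=0x07, mem[0x0d]=0xd4, mem[0x05]=0x31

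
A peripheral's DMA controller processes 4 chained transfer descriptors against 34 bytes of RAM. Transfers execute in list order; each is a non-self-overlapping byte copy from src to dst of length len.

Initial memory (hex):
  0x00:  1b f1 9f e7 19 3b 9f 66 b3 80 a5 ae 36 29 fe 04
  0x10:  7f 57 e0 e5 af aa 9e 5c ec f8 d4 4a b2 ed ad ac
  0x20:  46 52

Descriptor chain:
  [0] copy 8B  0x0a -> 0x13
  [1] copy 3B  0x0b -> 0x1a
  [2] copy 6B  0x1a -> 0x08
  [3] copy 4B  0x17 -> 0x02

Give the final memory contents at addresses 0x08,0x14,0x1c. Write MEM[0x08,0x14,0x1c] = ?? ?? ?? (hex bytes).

MEM[0x08,0x14,0x1c] = ae ae 29

#0 dst[0x13+8] := {0xa5,0xae,0x36,0x29,0xfe,0x04,0x7f,0x57}
#1 dst[0x1a+3] := {0xae,0x36,0x29}
#2 dst[0x08+6] := {0xae,0x36,0x29,0xed,0xad,0xac}
#3 dst[0x02+4] := {0xfe,0x04,0x7f,0xae}
query mem[0x08]=0xae, mem[0x14]=0xae, mem[0x1c]=0x29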